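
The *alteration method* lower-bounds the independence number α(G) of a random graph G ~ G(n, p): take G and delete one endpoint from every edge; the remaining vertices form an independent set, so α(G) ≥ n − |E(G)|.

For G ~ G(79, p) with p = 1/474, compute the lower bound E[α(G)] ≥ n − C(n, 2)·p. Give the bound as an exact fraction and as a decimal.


E[|E(G)|] = C(79, 2)·p = 3081 · (1/474) = 13/2.
E[α(G)] ≥ n − E[|E(G)|] = 79 − 13/2 = 145/2.
Numerically: ≈ 72.500000.
(This is only a lower bound; the true E[α(G)] may be larger.)

E[α(G)] ≥ 145/2 ≈ 72.500000.


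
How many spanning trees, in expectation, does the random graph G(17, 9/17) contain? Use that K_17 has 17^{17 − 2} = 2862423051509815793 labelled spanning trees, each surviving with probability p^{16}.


K_17 has 17^{17 − 2} = 2862423051509815793 labelled spanning trees.
For each such spanning tree H, let X_H = 1 if all 16 edges of H are present in G. Then P[X_H = 1] = p^{16} = (9/17)^{16} = 1853020188851841/48661191875666868481.
By linearity of expectation: E[X] = Σ_H E[X_H] = 2862423051509815793 · p^{16} = 2862423051509815793 · 1853020188851841/48661191875666868481 = 1853020188851841/17.
Numerically: E[X] ≈ 1.09001e+14.

E[X] = 2862423051509815793 · (9/17)^{16} = 1853020188851841/17 ≈ 1.09001e+14.


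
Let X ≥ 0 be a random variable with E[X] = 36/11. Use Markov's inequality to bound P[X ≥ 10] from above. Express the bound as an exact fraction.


μ = E[X] = 36/11, a = 10.
Markov: P[X ≥ 10] ≤ μ/a = (36/11)/10 = 18/55.
Numerically: ≈ 0.3273.
(Since a = 10 > μ = 3.2727, the bound 18/55 is < 1 and informative.)

P[X ≥ 10] ≤ 18/55 ≈ 0.3273.


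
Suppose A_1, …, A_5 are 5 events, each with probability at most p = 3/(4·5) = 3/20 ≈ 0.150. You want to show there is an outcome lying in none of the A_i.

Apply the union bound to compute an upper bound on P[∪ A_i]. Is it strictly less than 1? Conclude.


Union bound: P[∪_{i=1}^{5} A_i] ≤ Σ_i P[A_i] ≤ 5·p = 5·(3/20) = 3/4.
Numerically: 3/4 ≈ 0.750.
Is 3/4 < 1? YES.
Since P[∪ A_i] ≤ 3/4 < 1, the complement has P[∩ A_i^c] ≥ 1 − 3/4 = 1/4 > 0, so some outcome avoids every A_i.

5·p = 3/4 ≈ 0.750; existence CERTIFIED by the union bound.


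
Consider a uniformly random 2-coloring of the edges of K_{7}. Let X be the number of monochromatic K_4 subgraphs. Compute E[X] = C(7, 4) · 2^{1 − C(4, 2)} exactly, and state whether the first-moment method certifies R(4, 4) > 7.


E[X] = C(7, 4) · 2^{1 − 6} = 35 · 2^{−5} = 35/32.
As a reduced fraction: E[X] = 35/32 ≈ 1.0937500.
Is E[X] < 1? NO.
Since E[X] ≥ 1, the first-moment bound is inconclusive at n = 7; it does NOT by itself certify R(4, 4) > 7.

E[X] = 35/32 ≈ 1.0937500; E[X] ≥ 1; first-moment method inconclusive here.


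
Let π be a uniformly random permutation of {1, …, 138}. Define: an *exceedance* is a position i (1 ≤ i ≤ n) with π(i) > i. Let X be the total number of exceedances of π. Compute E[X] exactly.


Write X = Σ_{i=1}^{138} X_i, where X_i = 1_{π(i) > i}.
For each fixed i, π(i) is uniform over {1, …, 138} (marginal of a uniform permutation), so P[π(i) > i] = (n − i)/n. Summing: Σ_{i=1}^{138} (n − i)/n = (0 + 1 + … + 137)/138 = 138(138 − 1)/(2·138) = (138 − 1)/2.
Hence E[X] = Σ_{i=1}^{138} (138 − i)/138 = 137/2 ≈ 68.500.

E[X] = 137/2 = 68.500.


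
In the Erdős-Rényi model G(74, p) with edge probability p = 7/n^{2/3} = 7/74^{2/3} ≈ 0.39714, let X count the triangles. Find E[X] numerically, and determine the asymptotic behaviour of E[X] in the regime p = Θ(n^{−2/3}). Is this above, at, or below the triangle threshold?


Number of potential triangles: C(74, 3) = 64824.
Each occurs with probability p³ ≈ (0.39714)³ ≈ 6.26369613e-02.
By linearity: E[X] = C(74, 3)·p³ ≈ 64824 · 6.26369613e-02 ≈ 4060.378378.
Since α = 2/3 < 1, p = c/n^{2/3} ≫ 1/n is above the triangle threshold p ~ 1/n. Asymptotically E[X] ~ (c³/6)·n^{3(1−α)} = (7³/6)·n^{1} → ∞; triangles are abundant w.h.p.

E[X] ≈ 4060.378378; in regime p = Θ(1/n^{2/3}) E[X] diverges (above the triangle threshold p ~ 1/n).


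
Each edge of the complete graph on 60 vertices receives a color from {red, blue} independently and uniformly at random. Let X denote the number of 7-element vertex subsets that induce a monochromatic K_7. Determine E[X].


Let X = Σ_S X_S over the C(60, 7) = 386206920 subsets S of size 7, where X_S = 1 if the K_7 on S is monochromatic.
For a fixed S, the K_7 on S has C(7, 2) = 21 edges. P[all 21 edges red] = (1/2)^21, and likewise for blue, so P[monochromatic] = 2·(1/2)^21 = 2^{1 − 21} = 1/1048576.
By linearity of expectation: E[X] = C(60, 7) · 2^{1 − 21} = 386206920 · 1/1048576 = 48275865/131072.
Numerically: E[X] ≈ 368.315620.

E[X] = C(60,7)·2^(1−C(7,2)) = 48275865/131072 ≈ 368.315620.


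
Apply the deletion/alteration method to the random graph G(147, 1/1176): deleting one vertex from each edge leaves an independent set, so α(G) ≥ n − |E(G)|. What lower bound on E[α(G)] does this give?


E[|E(G)|] = C(147, 2)·p = 10731 · (1/1176) = 73/8.
E[α(G)] ≥ n − E[|E(G)|] = 147 − 73/8 = 1103/8.
Numerically: ≈ 137.875.
(This is only a lower bound; the true E[α(G)] may be larger.)

E[α(G)] ≥ 1103/8 ≈ 137.875.


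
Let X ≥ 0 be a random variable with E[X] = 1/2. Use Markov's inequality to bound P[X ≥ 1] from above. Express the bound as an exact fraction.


μ = E[X] = 1/2, a = 1.
Markov: P[X ≥ 1] ≤ μ/a = (1/2)/1 = 1/2.
Numerically: ≈ 0.500000.
(Since a = 1 > μ = 0.500000, the bound 1/2 is < 1 and informative.)

P[X ≥ 1] ≤ 1/2 ≈ 0.500000.


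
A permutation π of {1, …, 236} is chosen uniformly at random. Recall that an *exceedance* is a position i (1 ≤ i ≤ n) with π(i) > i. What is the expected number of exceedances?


Write X = Σ_{i=1}^{236} X_i, where X_i = 1_{π(i) > i}.
For each fixed i, π(i) is uniform over {1, …, 236} (marginal of a uniform permutation), so P[π(i) > i] = (n − i)/n. Summing: Σ_{i=1}^{236} (n − i)/n = (0 + 1 + … + 235)/236 = 236(236 − 1)/(2·236) = (236 − 1)/2.
Hence E[X] = Σ_{i=1}^{236} (236 − i)/236 = 235/2 ≈ 117.500000.

E[X] = 235/2 = 117.500000.


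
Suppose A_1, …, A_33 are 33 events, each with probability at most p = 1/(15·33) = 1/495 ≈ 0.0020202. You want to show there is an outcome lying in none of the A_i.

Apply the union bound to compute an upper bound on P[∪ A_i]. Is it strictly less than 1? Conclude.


Union bound: P[∪_{i=1}^{33} A_i] ≤ Σ_i P[A_i] ≤ 33·p = 33·(1/495) = 1/15.
Numerically: 1/15 ≈ 0.0666667.
Is 1/15 < 1? YES.
Since P[∪ A_i] ≤ 1/15 < 1, the complement has P[∩ A_i^c] ≥ 1 − 1/15 = 14/15 > 0, so some outcome avoids every A_i.

33·p = 1/15 ≈ 0.0666667; existence CERTIFIED by the union bound.


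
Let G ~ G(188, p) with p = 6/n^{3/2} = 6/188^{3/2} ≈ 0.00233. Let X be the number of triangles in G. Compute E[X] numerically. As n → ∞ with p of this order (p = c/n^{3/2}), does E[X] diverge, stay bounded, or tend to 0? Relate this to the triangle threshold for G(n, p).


Number of potential triangles: C(188, 3) = 1089836.
Each occurs with probability p³ ≈ (0.00233)³ ≈ 1.26108e-08.
By linearity: E[X] = C(188, 3)·p³ ≈ 1089836 · 1.26108e-08 ≈ 0.014.
Since α = 3/2 > 1, p = c/n^{3/2} = o(1/n) is below the triangle threshold p ~ 1/n. Asymptotically E[X] ~ (c³/6)·n^{3(1−α)} = (6³/6)·n^{-1.5} → 0, so by Markov's inequality G has no triangles w.h.p.

E[X] ≈ 0.014; in regime p = Θ(1/n^{3/2}) E[X] tends to 0 (below the triangle threshold p ~ 1/n).


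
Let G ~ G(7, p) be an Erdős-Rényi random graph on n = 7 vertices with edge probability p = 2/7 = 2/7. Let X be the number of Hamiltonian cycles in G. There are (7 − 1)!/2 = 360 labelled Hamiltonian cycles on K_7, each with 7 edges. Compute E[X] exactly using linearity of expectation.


K_7 has (7 − 1)!/2 = 360 labelled Hamiltonian cycles.
For each such Hamiltonian cycle H, let X_H = 1 if all 7 edges of H are present in G. Then P[X_H = 1] = p^{7} = (2/7)^{7} = 128/823543.
By linearity of expectation: E[X] = Σ_H E[X_H] = 360 · p^{7} = 360 · 128/823543 = 46080/823543.
Numerically: E[X] ≈ 0.056.

E[X] = 360 · (2/7)^{7} = 46080/823543 ≈ 0.056.


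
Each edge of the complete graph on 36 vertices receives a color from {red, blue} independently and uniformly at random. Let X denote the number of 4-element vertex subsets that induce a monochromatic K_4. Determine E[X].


Let X = Σ_S X_S over the C(36, 4) = 58905 subsets S of size 4, where X_S = 1 if the K_4 on S is monochromatic.
For a fixed S, the K_4 on S has C(4, 2) = 6 edges. P[all 6 edges red] = (1/2)^6, and likewise for blue, so P[monochromatic] = 2·(1/2)^6 = 2^{1 − 6} = 1/32.
By linearity of expectation: E[X] = C(36, 4) · 2^{1 − 6} = 58905 · 1/32 = 58905/32.
Numerically: E[X] ≈ 1840.781.

E[X] = C(36,4)·2^(1−C(4,2)) = 58905/32 ≈ 1840.781.


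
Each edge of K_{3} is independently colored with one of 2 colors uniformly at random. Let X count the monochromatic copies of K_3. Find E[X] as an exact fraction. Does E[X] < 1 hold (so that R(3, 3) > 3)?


E[X] = C(3, 3) · 2^{1 − 3} = 1 · 2^{−2} = 1/4.
As a reduced fraction: E[X] = 1/4 ≈ 0.250.
Is E[X] < 1? YES.
Since E[X] < 1, there exists a 2-coloring of K_{3} with no monochromatic K_3; hence R(3, 3) > 3.

E[X] = 1/4 ≈ 0.250; E[X] < 1, so R(3, 3) > 3.


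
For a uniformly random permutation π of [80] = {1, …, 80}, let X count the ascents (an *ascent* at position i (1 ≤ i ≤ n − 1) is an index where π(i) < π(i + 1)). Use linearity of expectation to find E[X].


Write X = Σ X_I over i = 1, …, 79, with X_I the indicator of one ascent.
There are 79 indicators.
For each fixed i, the pair (π(i), π(i+1)) is a uniformly random ordered pair of distinct values from {1, …, 80}; by symmetry P[π(i) < π(i+1)] = 1/2.
By linearity: E[X] = 79 · (1/2) = (80 − 1) · (1/2) = 79/2 ≈ 39.5000.

E[X] = 79/2 = 39.5000.


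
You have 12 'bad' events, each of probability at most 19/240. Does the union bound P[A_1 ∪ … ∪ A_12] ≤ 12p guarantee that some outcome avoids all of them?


Union bound: P[∪_{i=1}^{12} A_i] ≤ Σ_i P[A_i] ≤ 12·p = 12·(19/240) = 19/20.
Numerically: 19/20 ≈ 0.9500.
Is 19/20 < 1? YES.
Since P[∪ A_i] ≤ 19/20 < 1, the complement has P[∩ A_i^c] ≥ 1 − 19/20 = 1/20 > 0, so some outcome avoids every A_i.

12·p = 19/20 ≈ 0.9500; existence CERTIFIED by the union bound.


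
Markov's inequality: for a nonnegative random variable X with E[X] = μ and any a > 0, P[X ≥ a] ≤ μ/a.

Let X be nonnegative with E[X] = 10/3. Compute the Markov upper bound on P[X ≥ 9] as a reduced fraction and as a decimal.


μ = E[X] = 10/3, a = 9.
Markov: P[X ≥ 9] ≤ μ/a = (10/3)/9 = 10/27.
Numerically: ≈ 0.370.
(Since a = 9 > μ = 3.333, the bound 10/27 is < 1 and informative.)

P[X ≥ 9] ≤ 10/27 ≈ 0.370.


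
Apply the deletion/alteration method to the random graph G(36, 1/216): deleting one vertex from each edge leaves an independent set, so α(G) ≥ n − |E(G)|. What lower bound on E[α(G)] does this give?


E[|E(G)|] = C(36, 2)·p = 630 · (1/216) = 35/12.
E[α(G)] ≥ n − E[|E(G)|] = 36 − 35/12 = 397/12.
Numerically: ≈ 33.083.
(This is only a lower bound; the true E[α(G)] may be larger.)

E[α(G)] ≥ 397/12 ≈ 33.083.


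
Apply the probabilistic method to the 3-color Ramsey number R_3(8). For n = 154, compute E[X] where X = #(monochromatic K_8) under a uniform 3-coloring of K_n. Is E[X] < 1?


E[X] = C(154, 8) · 3^{1 − 28} = 6521818990995 · 3^{−27} = 6521818990995/7625597484987.
As a reduced fraction: E[X] = 724646554555/847288609443 ≈ 0.855.
Is E[X] < 1? YES.
Since E[X] < 1, there exists a 3-coloring of K_{154} with no monochromatic K_8; hence R_3(8) > 154.

E[X] = 724646554555/847288609443 ≈ 0.855; E[X] < 1, so R_3(8) > 154.


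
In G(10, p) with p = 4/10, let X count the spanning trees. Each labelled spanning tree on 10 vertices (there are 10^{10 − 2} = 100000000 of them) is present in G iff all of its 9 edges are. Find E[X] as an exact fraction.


K_10 has 10^{10 − 2} = 100000000 labelled spanning trees.
For each such spanning tree H, let X_H = 1 if all 9 edges of H are present in G. Then P[X_H = 1] = p^{9} = (2/5)^{9} = 512/1953125.
By linearity: E[X] = Σ_H E[X_H] = 100000000 · p^{9} = 100000000 · 512/1953125 = 131072/5.
Numerically: E[X] ≈ 2.621e+04.

E[X] = 100000000 · (2/5)^{9} = 131072/5 ≈ 2.621e+04.


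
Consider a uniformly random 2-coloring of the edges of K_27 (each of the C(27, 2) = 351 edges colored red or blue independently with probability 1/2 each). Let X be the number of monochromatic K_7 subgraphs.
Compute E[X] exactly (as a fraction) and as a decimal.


Let X = Σ_S X_S over the C(27, 7) = 888030 subsets S of size 7, where X_S = 1 if the K_7 on S is monochromatic.
For a fixed S, the K_7 on S has C(7, 2) = 21 edges. P[all 21 edges red] = (1/2)^21, and likewise for blue, so P[monochromatic] = 2·(1/2)^21 = 2^{1 − 21} = 1/1048576.
By linearity of expectation: E[X] = C(27, 7) · 2^{1 − 21} = 888030 · 1/1048576 = 444015/524288.
Numerically: E[X] ≈ 0.846891.

E[X] = C(27,7)·2^(1−C(7,2)) = 444015/524288 ≈ 0.846891.


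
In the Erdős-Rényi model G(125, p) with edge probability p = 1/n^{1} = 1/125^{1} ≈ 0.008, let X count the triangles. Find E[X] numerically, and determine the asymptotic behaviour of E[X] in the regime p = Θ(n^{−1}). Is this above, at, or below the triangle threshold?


Number of potential triangles: C(125, 3) = 317750.
Each occurs with probability p³ ≈ (0.008)³ ≈ 5.12000000e-07.
By linearity: E[X] = C(125, 3)·p³ ≈ 317750 · 5.12000000e-07 ≈ 0.162688.
Here α = 1, so p = 1/n is exactly at the triangle threshold p ~ 1/n. Asymptotically E[X] → c³/6 = 1³/6 = 1/6 ≈ 0.166667, a bounded constant. In this regime the triangle count is asymptotically Poisson(c³/6).

E[X] ≈ 0.162688; in regime p = Θ(1/n^{1}) E[X] stays bounded (at the triangle threshold p ~ 1/n).


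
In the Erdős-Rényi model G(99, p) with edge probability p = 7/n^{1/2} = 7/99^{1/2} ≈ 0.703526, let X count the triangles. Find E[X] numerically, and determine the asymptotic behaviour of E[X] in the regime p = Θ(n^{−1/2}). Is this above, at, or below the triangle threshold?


Number of potential triangles: C(99, 3) = 156849.
Each occurs with probability p³ ≈ (0.703526)³ ≈ 3.48210071e-01.
By linearity: E[X] = C(99, 3)·p³ ≈ 156849 · 3.48210071e-01 ≈ 54616.401481.
Since α = 1/2 < 1, p = c/n^{1/2} ≫ 1/n is above the triangle threshold p ~ 1/n. Asymptotically E[X] ~ (c³/6)·n^{3(1−α)} = (7³/6)·n^{1.5} → ∞; triangles are abundant w.h.p.

E[X] ≈ 54616.401481; in regime p = Θ(1/n^{1/2}) E[X] diverges (above the triangle threshold p ~ 1/n).


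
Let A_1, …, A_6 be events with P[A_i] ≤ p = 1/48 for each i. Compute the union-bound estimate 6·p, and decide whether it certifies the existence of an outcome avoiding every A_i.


Union bound: P[∪_{i=1}^{6} A_i] ≤ Σ_i P[A_i] ≤ 6·p = 6·(1/48) = 1/8.
Numerically: 1/8 ≈ 0.125.
Is 1/8 < 1? YES.
Since P[∪ A_i] ≤ 1/8 < 1, the complement has P[∩ A_i^c] ≥ 1 − 1/8 = 7/8 > 0, so some outcome avoids every A_i.

6·p = 1/8 ≈ 0.125; existence CERTIFIED by the union bound.


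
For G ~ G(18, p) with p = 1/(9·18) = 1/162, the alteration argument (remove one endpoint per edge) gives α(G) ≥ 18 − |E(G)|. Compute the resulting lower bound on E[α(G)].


E[|E(G)|] = C(18, 2)·p = 153 · (1/162) = 17/18.
E[α(G)] ≥ n − E[|E(G)|] = 18 − 17/18 = 307/18.
Numerically: ≈ 17.0556.
(This is only a lower bound; the true E[α(G)] may be larger.)

E[α(G)] ≥ 307/18 ≈ 17.0556.


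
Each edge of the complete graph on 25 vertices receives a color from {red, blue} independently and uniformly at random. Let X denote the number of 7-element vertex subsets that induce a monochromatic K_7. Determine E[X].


Let X = Σ_S X_S over the C(25, 7) = 480700 subsets S of size 7, where X_S = 1 if the K_7 on S is monochromatic.
For a fixed S, the K_7 on S has C(7, 2) = 21 edges. P[all 21 edges red] = (1/2)^21, and likewise for blue, so P[monochromatic] = 2·(1/2)^21 = 2^{1 − 21} = 1/1048576.
By linearity of expectation: E[X] = C(25, 7) · 2^{1 − 21} = 480700 · 1/1048576 = 120175/262144.
Numerically: E[X] ≈ 0.458.

E[X] = C(25,7)·2^(1−C(7,2)) = 120175/262144 ≈ 0.458.


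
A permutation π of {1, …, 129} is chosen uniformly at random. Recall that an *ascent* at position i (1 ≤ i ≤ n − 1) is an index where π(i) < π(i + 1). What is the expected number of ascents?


Write X = Σ X_I over i = 1, …, 128, with X_I the indicator of one ascent.
There are 128 indicators.
For each fixed i, the pair (π(i), π(i+1)) is a uniformly random ordered pair of distinct values from {1, …, 129}; by symmetry P[π(i) < π(i+1)] = 1/2.
By linearity: E[X] = 128 · (1/2) = (129 − 1) · (1/2) = 64 ≈ 64.000.

E[X] = 64 = 64.000.


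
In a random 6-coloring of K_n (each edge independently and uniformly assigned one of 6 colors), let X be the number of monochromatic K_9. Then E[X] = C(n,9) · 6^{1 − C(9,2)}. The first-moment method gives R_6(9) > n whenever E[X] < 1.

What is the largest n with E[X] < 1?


We need C(n, 9) · 6^{1 − 36} < 1, i.e. C(n, 9) < 6^{36 − 1} = 1719070799748422591028658176.
Check values of n near the boundary:
  n = 4402: C(4402, 9) = 1696419745356657449393393700; 1696419745356657449393393700 < 1719070799748422591028658176? YES
  n = 4403: C(4403, 9) = 1699894433046281918452233150; 1699894433046281918452233150 < 1719070799748422591028658176? YES
  n = 4404: C(4404, 9) = 1703375445537161676647015880; 1703375445537161676647015880 < 1719070799748422591028658176? YES
  n = 4405: C(4405, 9) = 1706862792900636302463627150; 1706862792900636302463627150 < 1719070799748422591028658176? YES
  n = 4406: C(4406, 9) = 1710356485221788389505285700; 1710356485221788389505285700 < 1719070799748422591028658176? YES
  n = 4407: C(4407, 9) = 1713856532599459170657070050; 1713856532599459170657070050 < 1719070799748422591028658176? YES
  n = 4408: C(4408, 9) = 1717362945146264156457459600; 1717362945146264156457459600 < 1719070799748422591028658176? YES
  n = 4409: C(4409, 9) = 1720875732988608787686577131; 1720875732988608787686577131 < 1719070799748422591028658176? NO
  n = 4410: C(4410, 9) = 1724394906266704102180823710; 1724394906266704102180823710 < 1719070799748422591028658176? NO
  n = 4411: C(4411, 9) = 1727920475134582415883601405; 1727920475134582415883601405 < 1719070799748422591028658176? NO
The largest n with C(n, 9) < 1719070799748422591028658176 is n = 4408 (where E[X] = 35778394690547169926197075/35813974994758803979763712 ≈ 0.9990). Hence R_6(9) > 4408, i.e. R_6(9) ≥ 4409.

Largest n = 4408; hence R_6(9) > 4408.


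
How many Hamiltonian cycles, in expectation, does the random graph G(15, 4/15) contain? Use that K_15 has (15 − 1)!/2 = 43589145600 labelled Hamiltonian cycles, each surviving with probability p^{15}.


K_15 has (15 − 1)!/2 = 43589145600 labelled Hamiltonian cycles.
For each such Hamiltonian cycle H, let X_H = 1 if all 15 edges of H are present in G. Then P[X_H = 1] = p^{15} = (4/15)^{15} = 1073741824/437893890380859375.
By linearity: E[X] = Σ_H E[X_H] = 43589145600 · p^{15} = 43589145600 · 1073741824/437893890380859375 = 7704277975826432/72081298828125.
Numerically: E[X] ≈ 107.

E[X] = 43589145600 · (4/15)^{15} = 7704277975826432/72081298828125 ≈ 107.


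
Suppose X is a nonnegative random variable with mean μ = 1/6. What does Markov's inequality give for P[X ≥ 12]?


μ = E[X] = 1/6, a = 12.
Markov: P[X ≥ 12] ≤ μ/a = (1/6)/12 = 1/72.
Numerically: ≈ 0.013889.
(Since a = 12 > μ = 0.166667, the bound 1/72 is < 1 and informative.)

P[X ≥ 12] ≤ 1/72 ≈ 0.013889.


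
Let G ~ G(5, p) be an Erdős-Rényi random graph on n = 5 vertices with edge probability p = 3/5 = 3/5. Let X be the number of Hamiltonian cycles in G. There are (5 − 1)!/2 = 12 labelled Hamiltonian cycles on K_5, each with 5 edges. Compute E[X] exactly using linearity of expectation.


K_5 has (5 − 1)!/2 = 12 labelled Hamiltonian cycles.
For each such Hamiltonian cycle H, let X_H = 1 if all 5 edges of H are present in G. Then P[X_H = 1] = p^{5} = (3/5)^{5} = 243/3125.
By linearity of expectation: E[X] = Σ_H E[X_H] = 12 · p^{5} = 12 · 243/3125 = 2916/3125.
Numerically: E[X] ≈ 0.93312.

E[X] = 12 · (3/5)^{5} = 2916/3125 ≈ 0.93312.


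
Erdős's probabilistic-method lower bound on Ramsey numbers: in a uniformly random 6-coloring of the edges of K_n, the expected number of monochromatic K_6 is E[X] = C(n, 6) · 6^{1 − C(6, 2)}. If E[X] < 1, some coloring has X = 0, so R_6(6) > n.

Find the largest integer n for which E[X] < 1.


We need C(n, 6) · 6^{1 − 15} < 1, i.e. C(n, 6) < 6^{15 − 1} = 78364164096.
Check values of n near the boundary:
  n = 192: C(192, 6) = 64300886496; 64300886496 < 78364164096? YES
  n = 193: C(193, 6) = 66364016544; 66364016544 < 78364164096? YES
  n = 194: C(194, 6) = 68482017072; 68482017072 < 78364164096? YES
  n = 195: C(195, 6) = 70656049360; 70656049360 < 78364164096? YES
  n = 196: C(196, 6) = 72887293024; 72887293024 < 78364164096? YES
  n = 197: C(197, 6) = 75176946208; 75176946208 < 78364164096? YES
  n = 198: C(198, 6) = 77526225777; 77526225777 < 78364164096? YES
  n = 199: C(199, 6) = 79936367511; 79936367511 < 78364164096? NO
  n = 200: C(200, 6) = 82408626300; 82408626300 < 78364164096? NO
The largest n with C(n, 6) < 78364164096 is n = 198 (where E[X] = 25842075259/26121388032 ≈ 0.98931). Hence R_6(6) > 198, i.e. R_6(6) ≥ 199.

Largest n = 198; hence R_6(6) > 198.


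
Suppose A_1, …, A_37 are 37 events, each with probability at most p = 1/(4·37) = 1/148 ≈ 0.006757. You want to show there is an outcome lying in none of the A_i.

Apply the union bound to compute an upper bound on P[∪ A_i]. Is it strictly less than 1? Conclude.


Union bound: P[∪_{i=1}^{37} A_i] ≤ Σ_i P[A_i] ≤ 37·p = 37·(1/148) = 1/4.
Numerically: 1/4 ≈ 0.250000.
Is 1/4 < 1? YES.
Since P[∪ A_i] ≤ 1/4 < 1, the complement has P[∩ A_i^c] ≥ 1 − 1/4 = 3/4 > 0, so some outcome avoids every A_i.

37·p = 1/4 ≈ 0.250000; existence CERTIFIED by the union bound.


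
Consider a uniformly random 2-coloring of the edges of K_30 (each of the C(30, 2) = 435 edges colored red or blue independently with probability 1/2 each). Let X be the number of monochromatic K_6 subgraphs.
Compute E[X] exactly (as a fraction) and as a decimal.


Let X = Σ_S X_S over the C(30, 6) = 593775 subsets S of size 6, where X_S = 1 if the K_6 on S is monochromatic.
For a fixed S, the K_6 on S has C(6, 2) = 15 edges. P[all 15 edges red] = (1/2)^15, and likewise for blue, so P[monochromatic] = 2·(1/2)^15 = 2^{1 − 15} = 1/16384.
By linearity: E[X] = C(30, 6) · 2^{1 − 15} = 593775 · 1/16384 = 593775/16384.
Numerically: E[X] ≈ 36.24115.

E[X] = C(30,6)·2^(1−C(6,2)) = 593775/16384 ≈ 36.24115.


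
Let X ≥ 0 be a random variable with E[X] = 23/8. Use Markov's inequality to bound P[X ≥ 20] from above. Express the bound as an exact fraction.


μ = E[X] = 23/8, a = 20.
Markov: P[X ≥ 20] ≤ μ/a = (23/8)/20 = 23/160.
Numerically: ≈ 0.143750.
(Since a = 20 > μ = 2.875000, the bound 23/160 is < 1 and informative.)

P[X ≥ 20] ≤ 23/160 ≈ 0.143750.


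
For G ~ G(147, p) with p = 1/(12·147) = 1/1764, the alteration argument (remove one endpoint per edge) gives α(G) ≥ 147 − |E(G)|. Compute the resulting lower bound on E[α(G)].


E[|E(G)|] = C(147, 2)·p = 10731 · (1/1764) = 73/12.
E[α(G)] ≥ n − E[|E(G)|] = 147 − 73/12 = 1691/12.
Numerically: ≈ 140.9167.
(This is only a lower bound; the true E[α(G)] may be larger.)

E[α(G)] ≥ 1691/12 ≈ 140.9167.


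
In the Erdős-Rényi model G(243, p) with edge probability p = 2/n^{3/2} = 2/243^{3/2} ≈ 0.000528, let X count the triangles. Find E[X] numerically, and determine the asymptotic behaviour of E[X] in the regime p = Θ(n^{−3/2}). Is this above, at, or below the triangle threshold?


Number of potential triangles: C(243, 3) = 2362041.
Each occurs with probability p³ ≈ (0.000528)³ ≈ 1.471844e-10.
By linearity: E[X] = C(243, 3)·p³ ≈ 2362041 · 1.471844e-10 ≈ 0.0003.
Since α = 3/2 > 1, p = c/n^{3/2} = o(1/n) is below the triangle threshold p ~ 1/n. Asymptotically E[X] ~ (c³/6)·n^{3(1−α)} = (2³/6)·n^{-1.5} → 0, so by Markov's inequality G has no triangles w.h.p.

E[X] ≈ 0.0003; in regime p = Θ(1/n^{3/2}) E[X] tends to 0 (below the triangle threshold p ~ 1/n).


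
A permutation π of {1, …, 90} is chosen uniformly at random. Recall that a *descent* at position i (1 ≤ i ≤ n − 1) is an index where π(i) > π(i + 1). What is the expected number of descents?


Write X = Σ X_I over i = 1, …, 89, with X_I the indicator of one descent.
There are 89 indicators.
For each fixed i, the pair (π(i), π(i+1)) is a uniformly random ordered pair of distinct values from {1, …, 90}; by symmetry P[π(i) > π(i+1)] = 1/2.
By linearity: E[X] = 89 · (1/2) = (90 − 1) · (1/2) = 89/2 ≈ 44.500000.

E[X] = 89/2 = 44.500000.


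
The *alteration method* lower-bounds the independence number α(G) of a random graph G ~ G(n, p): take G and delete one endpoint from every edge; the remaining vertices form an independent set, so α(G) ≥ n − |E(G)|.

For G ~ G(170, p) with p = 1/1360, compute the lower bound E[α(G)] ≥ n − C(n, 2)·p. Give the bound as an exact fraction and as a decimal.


E[|E(G)|] = C(170, 2)·p = 14365 · (1/1360) = 169/16.
E[α(G)] ≥ n − E[|E(G)|] = 170 − 169/16 = 2551/16.
Numerically: ≈ 159.438.
(This is only a lower bound; the true E[α(G)] may be larger.)

E[α(G)] ≥ 2551/16 ≈ 159.438.


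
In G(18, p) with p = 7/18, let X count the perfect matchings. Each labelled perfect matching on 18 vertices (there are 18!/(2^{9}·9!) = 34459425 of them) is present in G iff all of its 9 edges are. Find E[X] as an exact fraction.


K_18 has 18!/(2^{9}·9!) = 34459425 labelled perfect matchings.
For each such perfect matching H, let X_H = 1 if all 9 edges of H are present in G. Then P[X_H = 1] = p^{9} = (7/18)^{9} = 40353607/198359290368.
Summing the indicators: E[X] = Σ_H E[X_H] = 34459425 · p^{9} = 34459425 · 40353607/198359290368 = 17167433257975/2448880128.
Numerically: E[X] ≈ 7010.3.

E[X] = 34459425 · (7/18)^{9} = 17167433257975/2448880128 ≈ 7010.3.


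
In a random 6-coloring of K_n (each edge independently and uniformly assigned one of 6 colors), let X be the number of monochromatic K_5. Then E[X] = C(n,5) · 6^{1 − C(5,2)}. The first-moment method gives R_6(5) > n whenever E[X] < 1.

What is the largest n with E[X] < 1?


We need C(n, 5) · 6^{1 − 10} < 1, i.e. C(n, 5) < 6^{10 − 1} = 10077696.
Check values of n near the boundary:
  n = 62: C(62, 5) = 6471002; 6471002 < 10077696? YES
  n = 63: C(63, 5) = 7028847; 7028847 < 10077696? YES
  n = 64: C(64, 5) = 7624512; 7624512 < 10077696? YES
  n = 65: C(65, 5) = 8259888; 8259888 < 10077696? YES
  n = 66: C(66, 5) = 8936928; 8936928 < 10077696? YES
  n = 67: C(67, 5) = 9657648; 9657648 < 10077696? YES
  n = 68: C(68, 5) = 10424128; 10424128 < 10077696? NO
The largest n with C(n, 5) < 10077696 is n = 67 (where E[X] = 67067/69984 ≈ 0.958319). Hence R_6(5) > 67, i.e. R_6(5) ≥ 68.

Largest n = 67; hence R_6(5) > 67.


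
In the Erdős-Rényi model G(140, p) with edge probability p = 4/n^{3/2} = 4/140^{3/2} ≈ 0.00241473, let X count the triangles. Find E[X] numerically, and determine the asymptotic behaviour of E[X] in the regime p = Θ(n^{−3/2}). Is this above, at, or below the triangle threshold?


Number of potential triangles: C(140, 3) = 447580.
Each occurs with probability p³ ≈ (0.00241473)³ ≈ 1.40800376e-08.
By linearity: E[X] = C(140, 3)·p³ ≈ 447580 · 1.40800376e-08 ≈ 0.006302.
Since α = 3/2 > 1, p = c/n^{3/2} = o(1/n) is below the triangle threshold p ~ 1/n. Asymptotically E[X] ~ (c³/6)·n^{3(1−α)} = (4³/6)·n^{-1.5} → 0, so by Markov's inequality G has no triangles w.h.p.

E[X] ≈ 0.006302; in regime p = Θ(1/n^{3/2}) E[X] tends to 0 (below the triangle threshold p ~ 1/n).


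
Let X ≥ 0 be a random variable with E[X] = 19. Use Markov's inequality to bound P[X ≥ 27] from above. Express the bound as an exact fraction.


μ = E[X] = 19, a = 27.
Markov: P[X ≥ 27] ≤ μ/a = (19)/27 = 19/27.
Numerically: ≈ 0.7037.
(Since a = 27 > μ = 19.0000, the bound 19/27 is < 1 and informative.)

P[X ≥ 27] ≤ 19/27 ≈ 0.7037.


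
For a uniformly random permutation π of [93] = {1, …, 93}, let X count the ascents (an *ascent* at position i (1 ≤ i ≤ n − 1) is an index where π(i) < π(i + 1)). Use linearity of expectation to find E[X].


Write X = Σ X_I over i = 1, …, 92, with X_I the indicator of one ascent.
There are 92 indicators.
For each fixed i, the pair (π(i), π(i+1)) is a uniformly random ordered pair of distinct values from {1, …, 93}; by symmetry P[π(i) < π(i+1)] = 1/2.
By linearity: E[X] = 92 · (1/2) = (93 − 1) · (1/2) = 46 ≈ 46.00000.

E[X] = 46 = 46.00000.


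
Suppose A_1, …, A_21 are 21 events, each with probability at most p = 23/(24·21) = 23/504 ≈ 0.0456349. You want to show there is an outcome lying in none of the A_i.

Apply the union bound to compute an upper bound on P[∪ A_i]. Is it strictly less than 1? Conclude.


Union bound: P[∪_{i=1}^{21} A_i] ≤ Σ_i P[A_i] ≤ 21·p = 21·(23/504) = 23/24.
Numerically: 23/24 ≈ 0.9583333.
Is 23/24 < 1? YES.
Since P[∪ A_i] ≤ 23/24 < 1, the complement has P[∩ A_i^c] ≥ 1 − 23/24 = 1/24 > 0, so some outcome avoids every A_i.

21·p = 23/24 ≈ 0.9583333; existence CERTIFIED by the union bound.


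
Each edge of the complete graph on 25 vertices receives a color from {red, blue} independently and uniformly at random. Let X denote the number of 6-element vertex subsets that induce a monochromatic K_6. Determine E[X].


Let X = Σ_S X_S over the C(25, 6) = 177100 subsets S of size 6, where X_S = 1 if the K_6 on S is monochromatic.
For a fixed S, the K_6 on S has C(6, 2) = 15 edges. P[all 15 edges red] = (1/2)^15, and likewise for blue, so P[monochromatic] = 2·(1/2)^15 = 2^{1 − 15} = 1/16384.
Summing: E[X] = C(25, 6) · 2^{1 − 15} = 177100 · 1/16384 = 44275/4096.
Numerically: E[X] ≈ 10.80933.

E[X] = C(25,6)·2^(1−C(6,2)) = 44275/4096 ≈ 10.80933.


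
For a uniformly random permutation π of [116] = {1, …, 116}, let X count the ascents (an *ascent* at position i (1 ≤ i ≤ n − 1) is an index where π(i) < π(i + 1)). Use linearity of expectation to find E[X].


Write X = Σ X_I over i = 1, …, 115, with X_I the indicator of one ascent.
There are 115 indicators.
For each fixed i, the pair (π(i), π(i+1)) is a uniformly random ordered pair of distinct values from {1, …, 116}; by symmetry P[π(i) < π(i+1)] = 1/2.
By linearity: E[X] = 115 · (1/2) = (116 − 1) · (1/2) = 115/2 ≈ 57.5000.

E[X] = 115/2 = 57.5000.


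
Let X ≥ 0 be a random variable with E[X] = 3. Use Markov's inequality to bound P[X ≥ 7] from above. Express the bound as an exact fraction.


μ = E[X] = 3, a = 7.
Markov: P[X ≥ 7] ≤ μ/a = (3)/7 = 3/7.
Numerically: ≈ 0.4286.
(Since a = 7 > μ = 3.0000, the bound 3/7 is < 1 and informative.)

P[X ≥ 7] ≤ 3/7 ≈ 0.4286.


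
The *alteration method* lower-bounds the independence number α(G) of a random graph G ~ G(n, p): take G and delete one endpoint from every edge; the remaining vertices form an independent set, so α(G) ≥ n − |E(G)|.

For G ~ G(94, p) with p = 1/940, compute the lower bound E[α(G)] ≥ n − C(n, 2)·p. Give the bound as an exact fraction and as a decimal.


E[|E(G)|] = C(94, 2)·p = 4371 · (1/940) = 93/20.
E[α(G)] ≥ n − E[|E(G)|] = 94 − 93/20 = 1787/20.
Numerically: ≈ 89.3500.
(This is only a lower bound; the true E[α(G)] may be larger.)

E[α(G)] ≥ 1787/20 ≈ 89.3500.


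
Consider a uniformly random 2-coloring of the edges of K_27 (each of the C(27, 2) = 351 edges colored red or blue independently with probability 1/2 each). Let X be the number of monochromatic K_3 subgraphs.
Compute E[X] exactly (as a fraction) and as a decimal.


Let X = Σ_S X_S over the C(27, 3) = 2925 subsets S of size 3, where X_S = 1 if the K_3 on S is monochromatic.
For a fixed S, the K_3 on S has C(3, 2) = 3 edges. P[all 3 edges red] = (1/2)^3, and likewise for blue, so P[monochromatic] = 2·(1/2)^3 = 2^{1 − 3} = 1/4.
By linearity: E[X] = C(27, 3) · 2^{1 − 3} = 2925 · 1/4 = 2925/4.
Numerically: E[X] ≈ 731.250.

E[X] = C(27,3)·2^(1−C(3,2)) = 2925/4 ≈ 731.250.


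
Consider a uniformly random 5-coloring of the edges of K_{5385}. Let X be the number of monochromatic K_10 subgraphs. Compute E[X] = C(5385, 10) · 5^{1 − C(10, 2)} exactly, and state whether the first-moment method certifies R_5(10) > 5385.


E[X] = C(5385, 10) · 5^{1 − 45} = 5603542957245638044321604098176 · 5^{−44} = 5603542957245638044321604098176/5684341886080801486968994140625.
As a reduced fraction: E[X] = 5603542957245638044321604098176/5684341886080801486968994140625 ≈ 0.9858.
Is E[X] < 1? YES.
Since E[X] < 1, there exists a 5-coloring of K_{5385} with no monochromatic K_10; hence R_5(10) > 5385.

E[X] = 5603542957245638044321604098176/5684341886080801486968994140625 ≈ 0.9858; E[X] < 1, so R_5(10) > 5385.


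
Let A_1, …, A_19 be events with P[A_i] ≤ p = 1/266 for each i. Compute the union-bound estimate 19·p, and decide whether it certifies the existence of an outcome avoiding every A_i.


Union bound: P[∪_{i=1}^{19} A_i] ≤ Σ_i P[A_i] ≤ 19·p = 19·(1/266) = 1/14.
Numerically: 1/14 ≈ 0.0714286.
Is 1/14 < 1? YES.
Since P[∪ A_i] ≤ 1/14 < 1, the complement has P[∩ A_i^c] ≥ 1 − 1/14 = 13/14 > 0, so some outcome avoids every A_i.

19·p = 1/14 ≈ 0.0714286; existence CERTIFIED by the union bound.


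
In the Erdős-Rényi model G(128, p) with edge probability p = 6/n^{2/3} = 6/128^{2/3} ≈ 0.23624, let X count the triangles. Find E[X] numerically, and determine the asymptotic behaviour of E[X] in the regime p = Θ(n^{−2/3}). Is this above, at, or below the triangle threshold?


Number of potential triangles: C(128, 3) = 341376.
Each occurs with probability p³ ≈ (0.23624)³ ≈ 1.3183594e-02.
By linearity: E[X] = C(128, 3)·p³ ≈ 341376 · 1.3183594e-02 ≈ 4500.56250.
Since α = 2/3 < 1, p = c/n^{2/3} ≫ 1/n is above the triangle threshold p ~ 1/n. Asymptotically E[X] ~ (c³/6)·n^{3(1−α)} = (6³/6)·n^{1} → ∞; triangles are abundant w.h.p.

E[X] ≈ 4500.56250; in regime p = Θ(1/n^{2/3}) E[X] diverges (above the triangle threshold p ~ 1/n).


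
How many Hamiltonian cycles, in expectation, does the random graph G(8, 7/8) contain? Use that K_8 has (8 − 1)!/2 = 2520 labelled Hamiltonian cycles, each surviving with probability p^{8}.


K_8 has (8 − 1)!/2 = 2520 labelled Hamiltonian cycles.
For each such Hamiltonian cycle H, let X_H = 1 if all 8 edges of H are present in G. Then P[X_H = 1] = p^{8} = (7/8)^{8} = 5764801/16777216.
By linearity of expectation: E[X] = Σ_H E[X_H] = 2520 · p^{8} = 2520 · 5764801/16777216 = 1815912315/2097152.
Numerically: E[X] ≈ 866.

E[X] = 2520 · (7/8)^{8} = 1815912315/2097152 ≈ 866.


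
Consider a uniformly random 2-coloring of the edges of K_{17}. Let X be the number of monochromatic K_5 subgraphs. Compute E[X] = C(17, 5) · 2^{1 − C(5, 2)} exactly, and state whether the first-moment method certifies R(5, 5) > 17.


E[X] = C(17, 5) · 2^{1 − 10} = 6188 · 2^{−9} = 6188/512.
As a reduced fraction: E[X] = 1547/128 ≈ 12.085938.
Is E[X] < 1? NO.
Since E[X] ≥ 1, the first-moment bound is inconclusive at n = 17; it does NOT by itself certify R(5, 5) > 17.

E[X] = 1547/128 ≈ 12.085938; E[X] ≥ 1; first-moment method inconclusive here.


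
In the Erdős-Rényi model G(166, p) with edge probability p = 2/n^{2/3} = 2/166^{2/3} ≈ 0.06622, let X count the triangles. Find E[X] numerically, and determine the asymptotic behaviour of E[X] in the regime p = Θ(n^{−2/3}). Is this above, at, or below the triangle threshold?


Number of potential triangles: C(166, 3) = 748660.
Each occurs with probability p³ ≈ (0.06622)³ ≈ 2.903179e-04.
By linearity: E[X] = C(166, 3)·p³ ≈ 748660 · 2.903179e-04 ≈ 217.3494.
Since α = 2/3 < 1, p = c/n^{2/3} ≫ 1/n is above the triangle threshold p ~ 1/n. Asymptotically E[X] ~ (c³/6)·n^{3(1−α)} = (2³/6)·n^{1} → ∞; triangles are abundant w.h.p.

E[X] ≈ 217.3494; in regime p = Θ(1/n^{2/3}) E[X] diverges (above the triangle threshold p ~ 1/n).


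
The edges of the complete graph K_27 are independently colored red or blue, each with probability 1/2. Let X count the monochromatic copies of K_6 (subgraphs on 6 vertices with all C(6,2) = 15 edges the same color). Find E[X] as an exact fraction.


Let X = Σ_S X_S over the C(27, 6) = 296010 subsets S of size 6, where X_S = 1 if the K_6 on S is monochromatic.
For a fixed S, the K_6 on S has C(6, 2) = 15 edges. P[all 15 edges red] = (1/2)^15, and likewise for blue, so P[monochromatic] = 2·(1/2)^15 = 2^{1 − 15} = 1/16384.
Summing: E[X] = C(27, 6) · 2^{1 − 15} = 296010 · 1/16384 = 148005/8192.
Numerically: E[X] ≈ 18.067.

E[X] = C(27,6)·2^(1−C(6,2)) = 148005/8192 ≈ 18.067.


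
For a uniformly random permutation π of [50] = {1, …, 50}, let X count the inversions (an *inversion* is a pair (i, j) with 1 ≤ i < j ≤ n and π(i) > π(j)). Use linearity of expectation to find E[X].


Write X = Σ X_I over the C(50, 2) = 1225 pairs i < j, with X_I the indicator of one inversion.
There are 1225 indicators.
For each fixed pair i < j, the values π(i) and π(j) are two distinct elements of {1, …, 50} in uniformly random order; by symmetry P[π(i) > π(j)] = 1/2.
By linearity: E[X] = 1225 · (1/2) = C(50, 2) · (1/2) = 1225/2 = 1225/2 ≈ 612.500000.

E[X] = 1225/2 = 612.500000.


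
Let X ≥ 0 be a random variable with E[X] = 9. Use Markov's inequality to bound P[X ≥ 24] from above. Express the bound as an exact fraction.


μ = E[X] = 9, a = 24.
Markov: P[X ≥ 24] ≤ μ/a = (9)/24 = 3/8.
Numerically: ≈ 0.375.
(Since a = 24 > μ = 9.000, the bound 3/8 is < 1 and informative.)

P[X ≥ 24] ≤ 3/8 ≈ 0.375.


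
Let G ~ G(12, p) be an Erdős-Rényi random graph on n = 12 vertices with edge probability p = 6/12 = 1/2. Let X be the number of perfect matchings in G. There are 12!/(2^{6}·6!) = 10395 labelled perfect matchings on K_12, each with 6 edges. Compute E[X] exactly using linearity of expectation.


K_12 has 12!/(2^{6}·6!) = 10395 labelled perfect matchings.
For each such perfect matching H, let X_H = 1 if all 6 edges of H are present in G. Then P[X_H = 1] = p^{6} = (1/2)^{6} = 1/64.
By linearity of expectation: E[X] = Σ_H E[X_H] = 10395 · p^{6} = 10395 · 1/64 = 10395/64.
Numerically: E[X] ≈ 162.42.

E[X] = 10395 · (1/2)^{6} = 10395/64 ≈ 162.42.


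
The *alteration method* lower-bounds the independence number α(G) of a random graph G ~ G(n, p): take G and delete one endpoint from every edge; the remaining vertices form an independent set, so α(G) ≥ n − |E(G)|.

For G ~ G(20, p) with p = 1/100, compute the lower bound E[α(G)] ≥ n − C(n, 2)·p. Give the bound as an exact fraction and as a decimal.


E[|E(G)|] = C(20, 2)·p = 190 · (1/100) = 19/10.
E[α(G)] ≥ n − E[|E(G)|] = 20 − 19/10 = 181/10.
Numerically: ≈ 18.100000.
(This is only a lower bound; the true E[α(G)] may be larger.)

E[α(G)] ≥ 181/10 ≈ 18.100000.


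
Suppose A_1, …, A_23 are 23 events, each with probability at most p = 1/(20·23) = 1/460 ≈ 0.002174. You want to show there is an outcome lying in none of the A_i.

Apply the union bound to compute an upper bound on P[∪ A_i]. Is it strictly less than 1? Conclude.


Union bound: P[∪_{i=1}^{23} A_i] ≤ Σ_i P[A_i] ≤ 23·p = 23·(1/460) = 1/20.
Numerically: 1/20 ≈ 0.050000.
Is 1/20 < 1? YES.
Since P[∪ A_i] ≤ 1/20 < 1, the complement has P[∩ A_i^c] ≥ 1 − 1/20 = 19/20 > 0, so some outcome avoids every A_i.

23·p = 1/20 ≈ 0.050000; existence CERTIFIED by the union bound.
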